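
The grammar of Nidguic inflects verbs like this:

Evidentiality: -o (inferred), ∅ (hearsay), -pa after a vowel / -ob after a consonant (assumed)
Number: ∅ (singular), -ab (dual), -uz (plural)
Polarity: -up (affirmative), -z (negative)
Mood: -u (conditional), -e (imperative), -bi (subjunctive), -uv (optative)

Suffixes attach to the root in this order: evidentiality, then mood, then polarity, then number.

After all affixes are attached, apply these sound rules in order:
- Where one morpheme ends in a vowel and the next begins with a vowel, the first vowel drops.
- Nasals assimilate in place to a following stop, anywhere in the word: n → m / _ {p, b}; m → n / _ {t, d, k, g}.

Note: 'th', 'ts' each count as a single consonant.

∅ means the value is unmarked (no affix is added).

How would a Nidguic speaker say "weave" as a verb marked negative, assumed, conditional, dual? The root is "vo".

Attach evidentiality assumed -pa (after vowel 'o') → vopa.
Attach mood conditional -u → vopau.
Attach polarity negative -z → vopauz.
Attach number dual -ab → vopauzab.
Apply vowel deletion: vopauzab → vopuzab.
Nasal assimilation: no change.

vopuzab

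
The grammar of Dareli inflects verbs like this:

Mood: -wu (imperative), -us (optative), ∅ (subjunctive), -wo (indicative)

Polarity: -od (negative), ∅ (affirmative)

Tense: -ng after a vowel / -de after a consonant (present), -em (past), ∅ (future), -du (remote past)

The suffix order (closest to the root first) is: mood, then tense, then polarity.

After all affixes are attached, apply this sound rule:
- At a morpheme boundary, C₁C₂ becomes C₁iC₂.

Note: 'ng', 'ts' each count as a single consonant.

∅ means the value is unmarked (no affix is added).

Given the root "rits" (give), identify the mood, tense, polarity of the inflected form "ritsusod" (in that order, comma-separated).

optative, future, negative

Segment: rits-us-od.
mood: -us → optative.
tense: ∅ → future.
polarity: -od → negative.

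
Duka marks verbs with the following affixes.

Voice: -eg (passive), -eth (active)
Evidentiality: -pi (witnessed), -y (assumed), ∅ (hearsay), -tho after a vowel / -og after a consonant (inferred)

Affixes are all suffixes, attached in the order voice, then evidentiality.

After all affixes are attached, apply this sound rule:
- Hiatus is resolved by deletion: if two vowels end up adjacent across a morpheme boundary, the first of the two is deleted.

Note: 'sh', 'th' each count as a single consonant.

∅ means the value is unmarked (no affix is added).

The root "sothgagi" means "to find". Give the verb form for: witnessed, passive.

Attach voice passive -eg → sothgagieg.
Attach evidentiality witnessed -pi → sothgagiegpi.
Apply vowel deletion: sothgagiegpi → sothgagegpi.

sothgagegpi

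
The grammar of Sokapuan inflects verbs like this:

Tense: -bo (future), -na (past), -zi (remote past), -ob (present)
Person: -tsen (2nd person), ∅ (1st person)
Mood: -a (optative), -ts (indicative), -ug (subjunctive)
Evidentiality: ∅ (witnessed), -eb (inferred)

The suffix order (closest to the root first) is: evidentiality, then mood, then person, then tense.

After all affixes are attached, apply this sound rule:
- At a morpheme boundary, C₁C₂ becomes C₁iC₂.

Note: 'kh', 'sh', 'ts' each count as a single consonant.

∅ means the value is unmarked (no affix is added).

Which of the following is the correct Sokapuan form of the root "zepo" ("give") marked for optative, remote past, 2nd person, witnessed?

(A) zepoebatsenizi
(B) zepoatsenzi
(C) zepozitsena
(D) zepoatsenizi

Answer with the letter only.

D

evidentiality = witnessed: zero marking, form stays zepo.
Attach mood optative -a → zepoa.
Attach person 2nd person -tsen → zepoatsen.
Attach tense remote past -zi → zepoatsenzi.
Apply epenthesis: zepoatsenzi → zepoatsenizi.
So the correct form is zepoatsenizi, option (D).
(B) zepoatsenzi is wrong: it fails to apply the sound rule(s).
(A) zepoebatsenizi is wrong: it uses inferred instead of witnessed for evidentiality.
(C) zepozitsena is wrong: it has the affixes in the wrong order.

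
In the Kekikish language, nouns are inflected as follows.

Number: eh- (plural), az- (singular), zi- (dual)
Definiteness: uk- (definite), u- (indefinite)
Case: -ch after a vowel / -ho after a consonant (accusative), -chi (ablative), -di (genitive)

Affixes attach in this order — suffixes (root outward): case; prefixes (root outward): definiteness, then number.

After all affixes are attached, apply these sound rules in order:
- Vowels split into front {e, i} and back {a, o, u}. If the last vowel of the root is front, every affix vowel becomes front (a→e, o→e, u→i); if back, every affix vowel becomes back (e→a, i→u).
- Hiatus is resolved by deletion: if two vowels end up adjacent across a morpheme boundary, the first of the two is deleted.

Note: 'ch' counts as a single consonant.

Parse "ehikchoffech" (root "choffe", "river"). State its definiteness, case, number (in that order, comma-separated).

definite, accusative, plural

Segment: eh-uk-choffe-ch.
definiteness: uk- → definite.
case: -ch/ho → accusative.
number: eh- → plural.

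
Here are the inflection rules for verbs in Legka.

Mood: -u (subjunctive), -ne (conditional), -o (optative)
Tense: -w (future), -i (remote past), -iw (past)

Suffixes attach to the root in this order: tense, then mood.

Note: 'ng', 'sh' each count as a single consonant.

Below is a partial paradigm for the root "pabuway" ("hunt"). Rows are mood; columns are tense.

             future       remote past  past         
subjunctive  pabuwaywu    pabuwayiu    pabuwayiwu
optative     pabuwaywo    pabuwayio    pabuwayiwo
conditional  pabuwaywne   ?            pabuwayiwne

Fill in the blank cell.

Attach tense remote past -i → pabuwayi.
Attach mood conditional -ne → pabuwayine.

pabuwayine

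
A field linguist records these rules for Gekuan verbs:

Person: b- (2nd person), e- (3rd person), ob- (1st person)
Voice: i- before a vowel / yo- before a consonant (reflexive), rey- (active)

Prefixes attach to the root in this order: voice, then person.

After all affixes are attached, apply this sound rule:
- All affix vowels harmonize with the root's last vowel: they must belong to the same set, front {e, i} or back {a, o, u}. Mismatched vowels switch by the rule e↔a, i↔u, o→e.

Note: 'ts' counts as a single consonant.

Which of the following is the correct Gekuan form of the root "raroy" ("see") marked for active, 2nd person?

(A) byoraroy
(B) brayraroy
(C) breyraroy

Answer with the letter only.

Attach voice active rey- → reyraroy.
Attach person 2nd person b- → breyraroy.
Apply vowel harmony: breyraroy → brayraroy.
So the correct form is brayraroy, option (B).
(C) breyraroy is wrong: it fails to apply the sound rule(s).
(A) byoraroy is wrong: it uses reflexive instead of active for voice.

B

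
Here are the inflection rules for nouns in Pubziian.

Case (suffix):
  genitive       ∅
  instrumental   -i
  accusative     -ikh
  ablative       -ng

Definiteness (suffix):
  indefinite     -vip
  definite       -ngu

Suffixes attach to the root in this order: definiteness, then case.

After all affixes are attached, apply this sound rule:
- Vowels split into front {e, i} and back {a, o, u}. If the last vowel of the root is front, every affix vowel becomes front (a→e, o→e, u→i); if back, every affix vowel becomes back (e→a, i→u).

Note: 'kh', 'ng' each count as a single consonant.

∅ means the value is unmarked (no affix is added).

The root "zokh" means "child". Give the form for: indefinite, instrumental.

Attach definiteness indefinite -vip → zokhvip.
Attach case instrumental -i → zokhvipi.
Apply vowel harmony: zokhvipi → zokhvupu.

zokhvupu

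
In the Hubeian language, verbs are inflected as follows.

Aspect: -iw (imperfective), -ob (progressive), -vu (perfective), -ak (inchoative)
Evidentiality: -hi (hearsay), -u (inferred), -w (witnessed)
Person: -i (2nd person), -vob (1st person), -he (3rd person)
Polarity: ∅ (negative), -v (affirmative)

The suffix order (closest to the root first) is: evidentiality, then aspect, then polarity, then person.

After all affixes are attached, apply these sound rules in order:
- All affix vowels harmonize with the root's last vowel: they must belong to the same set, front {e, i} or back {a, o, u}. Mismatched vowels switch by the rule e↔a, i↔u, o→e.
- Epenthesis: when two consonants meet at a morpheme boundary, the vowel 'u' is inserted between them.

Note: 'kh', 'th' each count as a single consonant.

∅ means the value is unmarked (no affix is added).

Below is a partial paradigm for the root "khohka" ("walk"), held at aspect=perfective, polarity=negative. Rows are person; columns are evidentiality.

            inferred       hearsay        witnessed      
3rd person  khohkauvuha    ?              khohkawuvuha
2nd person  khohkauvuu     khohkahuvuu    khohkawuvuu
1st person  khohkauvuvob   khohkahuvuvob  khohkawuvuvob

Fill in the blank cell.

Attach evidentiality hearsay -hi → khohkahi.
Attach aspect perfective -vu → khohkahivu.
polarity = negative: zero marking, form stays khohkahivu.
Attach person 3rd person -he → khohkahivuhe.
Apply vowel harmony: khohkahivuhe → khohkahuvuha.
Epenthesis: no change.

khohkahuvuha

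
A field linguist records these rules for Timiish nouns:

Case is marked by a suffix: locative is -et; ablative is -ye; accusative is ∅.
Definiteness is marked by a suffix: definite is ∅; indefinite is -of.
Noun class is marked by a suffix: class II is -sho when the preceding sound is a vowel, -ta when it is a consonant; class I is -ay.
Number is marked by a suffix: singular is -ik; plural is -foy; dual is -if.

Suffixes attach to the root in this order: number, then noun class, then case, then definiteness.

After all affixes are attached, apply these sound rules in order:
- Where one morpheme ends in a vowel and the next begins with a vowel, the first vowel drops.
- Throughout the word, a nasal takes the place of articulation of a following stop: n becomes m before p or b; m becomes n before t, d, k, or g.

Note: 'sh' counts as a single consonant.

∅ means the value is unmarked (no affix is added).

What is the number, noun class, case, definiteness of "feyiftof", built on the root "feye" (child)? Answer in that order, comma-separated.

Segment: feye-if-ta-of.
number: -if → dual.
noun class: -sho/ta → class II.
case: ∅ → accusative.
definiteness: -of → indefinite.

dual, class II, accusative, indefinite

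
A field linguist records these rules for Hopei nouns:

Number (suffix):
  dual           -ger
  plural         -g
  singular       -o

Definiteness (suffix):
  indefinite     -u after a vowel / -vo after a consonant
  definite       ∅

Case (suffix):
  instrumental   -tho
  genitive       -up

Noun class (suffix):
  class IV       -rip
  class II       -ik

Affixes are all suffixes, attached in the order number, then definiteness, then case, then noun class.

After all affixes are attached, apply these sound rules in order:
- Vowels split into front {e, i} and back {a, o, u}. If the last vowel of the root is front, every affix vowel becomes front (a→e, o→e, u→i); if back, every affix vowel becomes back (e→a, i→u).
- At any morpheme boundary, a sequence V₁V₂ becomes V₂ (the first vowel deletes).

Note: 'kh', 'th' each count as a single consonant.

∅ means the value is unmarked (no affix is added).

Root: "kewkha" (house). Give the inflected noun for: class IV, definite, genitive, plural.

kewkhaguprup

Attach number plural -g → kewkhag.
definiteness = definite: zero marking, form stays kewkhag.
Attach case genitive -up → kewkhagup.
Attach noun class class IV -rip → kewkhaguprip.
Apply vowel harmony: kewkhaguprip → kewkhaguprup.
Vowel deletion: no change.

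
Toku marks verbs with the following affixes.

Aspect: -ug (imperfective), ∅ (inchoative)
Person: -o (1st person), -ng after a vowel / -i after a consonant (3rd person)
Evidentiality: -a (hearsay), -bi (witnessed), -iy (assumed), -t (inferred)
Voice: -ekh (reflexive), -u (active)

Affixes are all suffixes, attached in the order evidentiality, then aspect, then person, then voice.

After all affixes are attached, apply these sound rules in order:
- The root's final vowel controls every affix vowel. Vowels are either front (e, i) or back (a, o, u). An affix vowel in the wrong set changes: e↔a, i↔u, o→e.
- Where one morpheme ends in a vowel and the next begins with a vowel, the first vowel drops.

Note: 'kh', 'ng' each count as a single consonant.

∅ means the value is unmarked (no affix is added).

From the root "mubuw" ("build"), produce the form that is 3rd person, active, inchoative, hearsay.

mubuwangu

Attach evidentiality hearsay -a → mubuwa.
aspect = inchoative: zero marking, form stays mubuwa.
Attach person 3rd person -ng (after vowel 'a') → mubuwang.
Attach voice active -u → mubuwangu.
Vowel harmony: no change.
Vowel deletion: no change.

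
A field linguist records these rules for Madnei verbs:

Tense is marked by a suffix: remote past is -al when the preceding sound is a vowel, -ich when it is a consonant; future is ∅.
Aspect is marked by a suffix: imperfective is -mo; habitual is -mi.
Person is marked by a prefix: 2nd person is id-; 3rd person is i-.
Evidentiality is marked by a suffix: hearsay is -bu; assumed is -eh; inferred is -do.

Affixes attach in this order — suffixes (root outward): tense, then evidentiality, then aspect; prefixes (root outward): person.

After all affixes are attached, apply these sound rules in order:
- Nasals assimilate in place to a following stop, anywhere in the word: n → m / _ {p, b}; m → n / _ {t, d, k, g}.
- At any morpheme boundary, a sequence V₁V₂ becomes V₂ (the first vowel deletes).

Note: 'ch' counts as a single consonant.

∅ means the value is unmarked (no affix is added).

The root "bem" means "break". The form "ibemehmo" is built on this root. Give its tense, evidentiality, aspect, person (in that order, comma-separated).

Segment: i-bem-eh-mo.
tense: ∅ → future.
evidentiality: -eh → assumed.
aspect: -mo → imperfective.
person: i- → 3rd person.

future, assumed, imperfective, 3rd person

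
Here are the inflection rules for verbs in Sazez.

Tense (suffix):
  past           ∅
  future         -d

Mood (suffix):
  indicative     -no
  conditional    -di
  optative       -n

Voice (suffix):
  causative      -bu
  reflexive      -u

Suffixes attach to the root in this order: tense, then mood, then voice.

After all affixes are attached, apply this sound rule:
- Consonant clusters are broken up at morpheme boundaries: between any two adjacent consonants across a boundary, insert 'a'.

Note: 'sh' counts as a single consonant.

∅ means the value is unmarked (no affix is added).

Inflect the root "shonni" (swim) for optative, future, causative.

Attach tense future -d → shonnid.
Attach mood optative -n → shonnidn.
Attach voice causative -bu → shonnidnbu.
Apply epenthesis: shonnidnbu → shonnidanabu.

shonnidanabu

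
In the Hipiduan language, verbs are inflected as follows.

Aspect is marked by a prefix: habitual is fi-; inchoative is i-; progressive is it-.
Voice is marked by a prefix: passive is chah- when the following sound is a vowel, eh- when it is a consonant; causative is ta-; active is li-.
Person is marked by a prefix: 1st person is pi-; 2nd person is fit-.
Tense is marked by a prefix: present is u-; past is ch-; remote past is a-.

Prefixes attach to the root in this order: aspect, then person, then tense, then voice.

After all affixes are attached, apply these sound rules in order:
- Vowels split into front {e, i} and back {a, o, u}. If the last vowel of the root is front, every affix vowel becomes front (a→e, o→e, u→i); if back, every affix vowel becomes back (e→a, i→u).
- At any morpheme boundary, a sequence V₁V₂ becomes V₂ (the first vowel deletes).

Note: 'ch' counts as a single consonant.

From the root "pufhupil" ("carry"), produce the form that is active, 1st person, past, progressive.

lichpitpufhupil

Attach aspect progressive it- → itpufhupil.
Attach person 1st person pi- → piitpufhupil.
Attach tense past ch- → chpiitpufhupil.
Attach voice active li- → lichpiitpufhupil.
Vowel harmony: no change.
Apply vowel deletion: lichpiitpufhupil → lichpitpufhupil.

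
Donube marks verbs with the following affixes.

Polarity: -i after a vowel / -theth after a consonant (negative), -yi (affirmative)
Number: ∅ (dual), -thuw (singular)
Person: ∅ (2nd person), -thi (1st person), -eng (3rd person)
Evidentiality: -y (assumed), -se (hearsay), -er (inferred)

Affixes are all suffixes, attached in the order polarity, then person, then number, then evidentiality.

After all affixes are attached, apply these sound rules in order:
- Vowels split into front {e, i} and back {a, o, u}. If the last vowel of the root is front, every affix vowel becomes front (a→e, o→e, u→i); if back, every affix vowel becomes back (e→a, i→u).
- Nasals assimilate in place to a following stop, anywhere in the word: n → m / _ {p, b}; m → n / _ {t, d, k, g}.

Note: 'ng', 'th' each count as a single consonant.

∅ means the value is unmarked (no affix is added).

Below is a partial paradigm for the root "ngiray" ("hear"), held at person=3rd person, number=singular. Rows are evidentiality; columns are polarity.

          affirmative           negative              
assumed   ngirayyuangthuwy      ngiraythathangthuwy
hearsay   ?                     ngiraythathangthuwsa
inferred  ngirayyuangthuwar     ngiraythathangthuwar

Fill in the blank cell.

Attach polarity affirmative -yi → ngirayyi.
Attach person 3rd person -eng → ngirayyieng.
Attach number singular -thuw → ngirayyiengthuw.
Attach evidentiality hearsay -se → ngirayyiengthuwse.
Apply vowel harmony: ngirayyiengthuwse → ngirayyuangthuwsa.
Nasal assimilation: no change.

ngirayyuangthuwsa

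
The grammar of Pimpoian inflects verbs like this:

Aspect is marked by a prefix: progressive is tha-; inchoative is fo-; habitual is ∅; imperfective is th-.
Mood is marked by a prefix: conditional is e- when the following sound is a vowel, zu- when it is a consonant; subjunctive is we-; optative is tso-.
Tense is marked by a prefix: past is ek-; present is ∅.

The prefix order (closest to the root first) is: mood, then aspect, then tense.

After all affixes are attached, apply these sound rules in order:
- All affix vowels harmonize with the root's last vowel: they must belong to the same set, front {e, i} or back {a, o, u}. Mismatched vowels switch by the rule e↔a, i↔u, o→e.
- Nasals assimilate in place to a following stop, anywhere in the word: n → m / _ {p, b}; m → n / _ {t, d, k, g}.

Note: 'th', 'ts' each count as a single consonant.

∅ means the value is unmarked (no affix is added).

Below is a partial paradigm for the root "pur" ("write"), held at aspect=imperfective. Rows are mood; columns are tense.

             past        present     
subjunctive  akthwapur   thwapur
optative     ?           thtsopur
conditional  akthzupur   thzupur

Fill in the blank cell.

Attach mood optative tso- → tsopur.
Attach aspect imperfective th- → thtsopur.
Attach tense past ek- → ekthtsopur.
Apply vowel harmony: ekthtsopur → akthtsopur.
Nasal assimilation: no change.

akthtsopur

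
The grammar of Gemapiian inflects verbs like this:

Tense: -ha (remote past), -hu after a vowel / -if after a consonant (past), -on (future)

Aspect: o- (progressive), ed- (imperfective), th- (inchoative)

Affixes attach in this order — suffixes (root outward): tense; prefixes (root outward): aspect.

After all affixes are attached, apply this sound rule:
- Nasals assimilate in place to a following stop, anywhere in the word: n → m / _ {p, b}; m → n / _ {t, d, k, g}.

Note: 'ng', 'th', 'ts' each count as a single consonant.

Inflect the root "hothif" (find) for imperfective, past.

Attach aspect imperfective ed- → edhothif.
Attach tense past -if (after consonant 'f') → edhothifif.
Nasal assimilation: no change.

edhothifif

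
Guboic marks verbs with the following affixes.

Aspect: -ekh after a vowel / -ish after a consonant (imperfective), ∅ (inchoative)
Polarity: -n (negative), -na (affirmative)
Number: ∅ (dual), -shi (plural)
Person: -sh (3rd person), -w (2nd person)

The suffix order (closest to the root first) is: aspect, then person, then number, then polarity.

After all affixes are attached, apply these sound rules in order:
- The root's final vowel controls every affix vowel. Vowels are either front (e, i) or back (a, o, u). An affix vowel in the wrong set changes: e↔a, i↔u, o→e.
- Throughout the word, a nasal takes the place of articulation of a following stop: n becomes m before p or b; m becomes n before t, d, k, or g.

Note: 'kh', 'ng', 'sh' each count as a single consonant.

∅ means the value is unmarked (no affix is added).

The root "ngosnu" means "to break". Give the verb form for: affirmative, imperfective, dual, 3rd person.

ngosnuakhshna

Attach aspect imperfective -ekh (after vowel 'u') → ngosnuekh.
Attach person 3rd person -sh → ngosnuekhsh.
number = dual: zero marking, form stays ngosnuekhsh.
Attach polarity affirmative -na → ngosnuekhshna.
Apply vowel harmony: ngosnuekhshna → ngosnuakhshna.
Nasal assimilation: no change.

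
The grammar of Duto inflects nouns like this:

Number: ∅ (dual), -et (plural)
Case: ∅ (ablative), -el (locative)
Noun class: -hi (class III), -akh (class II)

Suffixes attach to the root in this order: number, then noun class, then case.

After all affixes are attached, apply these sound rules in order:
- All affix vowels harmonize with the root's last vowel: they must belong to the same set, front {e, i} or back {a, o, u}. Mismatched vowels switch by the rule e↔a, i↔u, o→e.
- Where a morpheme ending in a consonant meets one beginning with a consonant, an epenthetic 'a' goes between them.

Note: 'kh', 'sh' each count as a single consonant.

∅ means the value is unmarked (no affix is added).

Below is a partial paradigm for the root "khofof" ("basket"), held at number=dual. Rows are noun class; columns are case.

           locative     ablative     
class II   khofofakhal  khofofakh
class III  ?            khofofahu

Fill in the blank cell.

number = dual: zero marking, form stays khofof.
Attach noun class class III -hi → khofofhi.
Attach case locative -el → khofofhiel.
Apply vowel harmony: khofofhiel → khofofhual.
Apply epenthesis: khofofhual → khofofahual.

khofofahual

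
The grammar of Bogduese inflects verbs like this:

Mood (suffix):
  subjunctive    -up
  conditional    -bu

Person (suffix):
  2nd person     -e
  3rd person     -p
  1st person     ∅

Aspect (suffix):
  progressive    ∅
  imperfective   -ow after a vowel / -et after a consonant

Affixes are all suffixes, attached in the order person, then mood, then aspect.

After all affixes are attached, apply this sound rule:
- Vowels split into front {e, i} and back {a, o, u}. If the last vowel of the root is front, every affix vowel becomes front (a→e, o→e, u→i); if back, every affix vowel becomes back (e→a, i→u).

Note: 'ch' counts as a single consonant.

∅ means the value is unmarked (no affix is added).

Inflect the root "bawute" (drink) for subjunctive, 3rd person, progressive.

bawutepip

Attach person 3rd person -p → bawutep.
Attach mood subjunctive -up → bawutepup.
aspect = progressive: zero marking, form stays bawutepup.
Apply vowel harmony: bawutepup → bawutepip.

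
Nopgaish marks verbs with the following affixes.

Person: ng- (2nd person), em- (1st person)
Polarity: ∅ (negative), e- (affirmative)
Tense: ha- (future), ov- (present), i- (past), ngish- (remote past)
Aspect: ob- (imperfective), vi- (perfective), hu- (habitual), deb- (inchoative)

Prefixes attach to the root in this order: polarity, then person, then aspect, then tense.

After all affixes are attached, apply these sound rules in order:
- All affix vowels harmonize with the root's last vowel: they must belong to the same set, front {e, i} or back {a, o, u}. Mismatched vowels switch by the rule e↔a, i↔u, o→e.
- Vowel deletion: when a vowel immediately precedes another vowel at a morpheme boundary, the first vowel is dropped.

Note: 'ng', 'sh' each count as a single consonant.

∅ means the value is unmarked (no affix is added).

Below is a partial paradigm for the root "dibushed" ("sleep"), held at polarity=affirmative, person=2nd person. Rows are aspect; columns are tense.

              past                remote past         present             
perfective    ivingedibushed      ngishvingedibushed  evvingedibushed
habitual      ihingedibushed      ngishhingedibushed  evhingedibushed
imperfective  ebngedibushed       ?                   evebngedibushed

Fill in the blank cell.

Attach polarity affirmative e- → edibushed.
Attach person 2nd person ng- → ngedibushed.
Attach aspect imperfective ob- → obngedibushed.
Attach tense remote past ngish- → ngishobngedibushed.
Apply vowel harmony: ngishobngedibushed → ngishebngedibushed.
Vowel deletion: no change.

ngishebngedibushed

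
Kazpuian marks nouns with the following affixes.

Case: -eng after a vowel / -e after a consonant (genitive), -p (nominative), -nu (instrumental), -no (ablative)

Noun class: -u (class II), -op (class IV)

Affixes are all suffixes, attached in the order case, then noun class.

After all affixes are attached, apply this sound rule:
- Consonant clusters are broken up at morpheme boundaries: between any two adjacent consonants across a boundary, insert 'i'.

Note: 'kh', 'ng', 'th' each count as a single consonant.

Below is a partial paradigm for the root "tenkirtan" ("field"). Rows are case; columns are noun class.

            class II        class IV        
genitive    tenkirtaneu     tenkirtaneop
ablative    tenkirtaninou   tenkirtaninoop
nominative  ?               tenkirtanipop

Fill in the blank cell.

tenkirtanipu

Attach case nominative -p → tenkirtanp.
Attach noun class class II -u → tenkirtanpu.
Apply epenthesis: tenkirtanpu → tenkirtanipu.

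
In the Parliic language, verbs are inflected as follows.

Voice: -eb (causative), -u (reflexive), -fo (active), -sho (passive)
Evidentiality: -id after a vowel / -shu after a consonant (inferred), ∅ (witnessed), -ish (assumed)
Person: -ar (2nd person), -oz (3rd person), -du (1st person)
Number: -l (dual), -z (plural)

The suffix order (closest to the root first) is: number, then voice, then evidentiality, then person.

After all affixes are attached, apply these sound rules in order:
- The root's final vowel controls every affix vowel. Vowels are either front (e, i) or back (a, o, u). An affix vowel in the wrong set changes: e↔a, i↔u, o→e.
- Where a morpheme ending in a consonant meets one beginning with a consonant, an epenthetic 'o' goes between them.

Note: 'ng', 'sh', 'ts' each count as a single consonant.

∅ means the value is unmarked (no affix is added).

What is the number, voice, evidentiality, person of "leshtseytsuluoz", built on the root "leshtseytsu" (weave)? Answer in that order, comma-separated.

Segment: leshtseytsu-l-u-oz.
number: -l → dual.
voice: -u → reflexive.
evidentiality: ∅ → witnessed.
person: -oz → 3rd person.

dual, reflexive, witnessed, 3rd person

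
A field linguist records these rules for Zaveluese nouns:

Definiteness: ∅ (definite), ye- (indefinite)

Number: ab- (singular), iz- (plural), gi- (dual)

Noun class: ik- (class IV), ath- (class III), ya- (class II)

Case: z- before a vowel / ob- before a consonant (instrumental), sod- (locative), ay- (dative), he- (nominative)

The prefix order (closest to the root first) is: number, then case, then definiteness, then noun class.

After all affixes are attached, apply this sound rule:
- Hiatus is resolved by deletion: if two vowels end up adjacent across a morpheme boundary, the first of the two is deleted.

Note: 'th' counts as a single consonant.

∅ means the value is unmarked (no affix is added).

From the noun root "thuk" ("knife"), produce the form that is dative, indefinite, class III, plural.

athyayizthuk

Attach number plural iz- → izthuk.
Attach case dative ay- → ayizthuk.
Attach definiteness indefinite ye- → yeayizthuk.
Attach noun class class III ath- → athyeayizthuk.
Apply vowel deletion: athyeayizthuk → athyayizthuk.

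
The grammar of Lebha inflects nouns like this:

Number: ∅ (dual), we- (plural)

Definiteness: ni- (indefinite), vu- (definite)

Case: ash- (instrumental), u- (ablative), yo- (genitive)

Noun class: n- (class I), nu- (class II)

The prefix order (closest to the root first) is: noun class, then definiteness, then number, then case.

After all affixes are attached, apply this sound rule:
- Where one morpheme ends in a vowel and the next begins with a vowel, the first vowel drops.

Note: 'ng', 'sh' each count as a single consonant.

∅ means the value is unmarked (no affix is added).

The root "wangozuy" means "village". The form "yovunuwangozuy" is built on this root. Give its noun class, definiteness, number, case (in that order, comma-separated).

Segment: yo-vu-nu-wangozuy.
noun class: nu- → class II.
definiteness: vu- → definite.
number: ∅ → dual.
case: yo- → genitive.

class II, definite, dual, genitive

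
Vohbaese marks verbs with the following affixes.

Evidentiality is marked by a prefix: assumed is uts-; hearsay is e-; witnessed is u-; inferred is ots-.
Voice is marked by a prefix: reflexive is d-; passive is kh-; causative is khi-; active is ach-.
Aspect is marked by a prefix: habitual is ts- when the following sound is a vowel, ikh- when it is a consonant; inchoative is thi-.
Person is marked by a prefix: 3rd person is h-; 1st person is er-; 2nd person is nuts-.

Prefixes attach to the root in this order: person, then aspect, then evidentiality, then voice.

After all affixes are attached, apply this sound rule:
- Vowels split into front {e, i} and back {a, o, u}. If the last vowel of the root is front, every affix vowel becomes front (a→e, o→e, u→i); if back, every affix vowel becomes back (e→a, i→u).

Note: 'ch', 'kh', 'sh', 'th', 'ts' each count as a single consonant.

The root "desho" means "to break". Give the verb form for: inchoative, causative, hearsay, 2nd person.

Attach person 2nd person nuts- → nutsdesho.
Attach aspect inchoative thi- → thinutsdesho.
Attach evidentiality hearsay e- → ethinutsdesho.
Attach voice causative khi- → khiethinutsdesho.
Apply vowel harmony: khiethinutsdesho → khuathunutsdesho.

khuathunutsdesho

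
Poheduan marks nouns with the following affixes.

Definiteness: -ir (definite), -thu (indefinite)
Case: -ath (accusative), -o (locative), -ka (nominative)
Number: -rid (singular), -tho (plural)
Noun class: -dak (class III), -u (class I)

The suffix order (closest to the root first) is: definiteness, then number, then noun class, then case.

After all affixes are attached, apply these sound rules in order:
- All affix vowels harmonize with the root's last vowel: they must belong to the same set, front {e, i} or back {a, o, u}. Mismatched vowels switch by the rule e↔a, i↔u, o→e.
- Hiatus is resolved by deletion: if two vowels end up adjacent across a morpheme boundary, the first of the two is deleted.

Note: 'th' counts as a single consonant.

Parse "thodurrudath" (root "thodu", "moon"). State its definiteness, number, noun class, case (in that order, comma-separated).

Segment: thodu-ir-rid-u-ath.
definiteness: -ir → definite.
number: -rid → singular.
noun class: -u → class I.
case: -ath → accusative.

definite, singular, class I, accusative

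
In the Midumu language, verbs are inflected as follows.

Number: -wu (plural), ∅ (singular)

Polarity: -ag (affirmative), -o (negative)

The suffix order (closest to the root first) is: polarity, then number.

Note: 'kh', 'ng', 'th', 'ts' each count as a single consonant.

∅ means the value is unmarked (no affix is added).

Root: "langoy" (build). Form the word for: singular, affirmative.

langoyag

Attach polarity affirmative -ag → langoyag.
number = singular: zero marking, form stays langoyag.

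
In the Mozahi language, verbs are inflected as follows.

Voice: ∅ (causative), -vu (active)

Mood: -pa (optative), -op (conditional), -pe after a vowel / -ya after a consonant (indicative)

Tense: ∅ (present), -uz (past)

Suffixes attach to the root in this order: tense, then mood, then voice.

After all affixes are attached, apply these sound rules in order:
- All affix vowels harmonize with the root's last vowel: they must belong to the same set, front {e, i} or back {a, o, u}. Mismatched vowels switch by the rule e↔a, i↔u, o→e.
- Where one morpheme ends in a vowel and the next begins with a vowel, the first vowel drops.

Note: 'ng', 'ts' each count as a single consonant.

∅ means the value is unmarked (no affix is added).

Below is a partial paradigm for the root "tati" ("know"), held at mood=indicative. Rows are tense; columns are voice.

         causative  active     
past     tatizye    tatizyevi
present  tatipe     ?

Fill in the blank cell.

tatipevi

tense = present: zero marking, form stays tati.
Attach mood indicative -pe (after vowel 'i') → tatipe.
Attach voice active -vu → tatipevu.
Apply vowel harmony: tatipevu → tatipevi.
Vowel deletion: no change.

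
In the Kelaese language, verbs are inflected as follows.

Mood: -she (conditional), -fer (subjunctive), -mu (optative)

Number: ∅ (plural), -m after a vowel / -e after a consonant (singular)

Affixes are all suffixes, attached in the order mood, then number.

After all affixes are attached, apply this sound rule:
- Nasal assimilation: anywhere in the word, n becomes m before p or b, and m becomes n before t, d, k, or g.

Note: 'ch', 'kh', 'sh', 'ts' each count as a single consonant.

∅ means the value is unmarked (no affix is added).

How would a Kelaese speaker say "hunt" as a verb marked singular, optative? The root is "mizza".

mizzamum

Attach mood optative -mu → mizzamu.
Attach number singular -m (after vowel 'u') → mizzamum.
Nasal assimilation: no change.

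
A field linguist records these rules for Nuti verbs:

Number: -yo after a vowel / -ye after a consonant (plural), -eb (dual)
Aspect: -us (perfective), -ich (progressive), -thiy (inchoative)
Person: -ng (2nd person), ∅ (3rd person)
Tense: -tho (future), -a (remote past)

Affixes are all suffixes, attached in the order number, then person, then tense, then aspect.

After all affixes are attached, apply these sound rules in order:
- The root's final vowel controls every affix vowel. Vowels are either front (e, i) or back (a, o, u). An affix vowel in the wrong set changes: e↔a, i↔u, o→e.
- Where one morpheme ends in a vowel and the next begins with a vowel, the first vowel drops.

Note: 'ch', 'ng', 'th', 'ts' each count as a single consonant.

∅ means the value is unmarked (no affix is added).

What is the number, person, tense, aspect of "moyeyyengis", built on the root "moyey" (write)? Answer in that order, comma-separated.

plural, 2nd person, remote past, perfective

Segment: moyey-ye-ng-a-us.
number: -yo/ye → plural.
person: -ng → 2nd person.
tense: -a → remote past.
aspect: -us → perfective.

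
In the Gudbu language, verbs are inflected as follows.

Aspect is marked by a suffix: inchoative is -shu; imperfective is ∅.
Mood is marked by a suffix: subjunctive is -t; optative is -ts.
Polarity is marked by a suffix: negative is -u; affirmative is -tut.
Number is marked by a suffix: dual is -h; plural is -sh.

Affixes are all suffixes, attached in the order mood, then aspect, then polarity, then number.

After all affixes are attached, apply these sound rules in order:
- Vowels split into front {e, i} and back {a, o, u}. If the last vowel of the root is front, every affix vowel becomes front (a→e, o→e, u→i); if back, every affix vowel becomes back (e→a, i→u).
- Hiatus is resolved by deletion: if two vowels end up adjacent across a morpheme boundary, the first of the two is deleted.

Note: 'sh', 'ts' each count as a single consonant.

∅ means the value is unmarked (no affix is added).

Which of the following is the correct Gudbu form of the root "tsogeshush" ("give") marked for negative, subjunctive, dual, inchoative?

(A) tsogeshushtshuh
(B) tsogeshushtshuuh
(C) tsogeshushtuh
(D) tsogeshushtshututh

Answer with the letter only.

Attach mood subjunctive -t → tsogeshusht.
Attach aspect inchoative -shu → tsogeshushtshu.
Attach polarity negative -u → tsogeshushtshuu.
Attach number dual -h → tsogeshushtshuuh.
Vowel harmony: no change.
Apply vowel deletion: tsogeshushtshuuh → tsogeshushtshuh.
So the correct form is tsogeshushtshuh, option (A).
(C) tsogeshushtuh is wrong: it uses imperfective instead of inchoative for aspect.
(B) tsogeshushtshuuh is wrong: it fails to apply the sound rule(s).
(D) tsogeshushtshututh is wrong: it uses affirmative instead of negative for polarity.

A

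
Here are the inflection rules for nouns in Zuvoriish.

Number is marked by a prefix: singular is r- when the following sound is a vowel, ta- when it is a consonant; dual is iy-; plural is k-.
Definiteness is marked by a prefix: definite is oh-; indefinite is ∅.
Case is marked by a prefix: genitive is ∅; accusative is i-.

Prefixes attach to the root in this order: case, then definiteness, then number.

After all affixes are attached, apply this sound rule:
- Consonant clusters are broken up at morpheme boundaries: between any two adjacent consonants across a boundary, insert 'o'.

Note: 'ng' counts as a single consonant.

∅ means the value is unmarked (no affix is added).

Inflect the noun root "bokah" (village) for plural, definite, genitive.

case = genitive: zero marking, form stays bokah.
Attach definiteness definite oh- → ohbokah.
Attach number plural k- → kohbokah.
Apply epenthesis: kohbokah → kohobokah.

kohobokah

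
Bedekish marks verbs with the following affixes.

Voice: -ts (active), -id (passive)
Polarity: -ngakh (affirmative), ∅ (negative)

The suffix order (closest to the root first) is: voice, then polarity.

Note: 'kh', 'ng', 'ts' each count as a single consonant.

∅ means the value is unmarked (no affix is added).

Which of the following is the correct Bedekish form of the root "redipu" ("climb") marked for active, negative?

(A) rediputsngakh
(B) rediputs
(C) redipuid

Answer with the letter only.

Attach voice active -ts → rediputs.
polarity = negative: zero marking, form stays rediputs.
So the correct form is rediputs, option (B).
(C) redipuid is wrong: it uses passive instead of active for voice.
(A) rediputsngakh is wrong: it uses affirmative instead of negative for polarity.

B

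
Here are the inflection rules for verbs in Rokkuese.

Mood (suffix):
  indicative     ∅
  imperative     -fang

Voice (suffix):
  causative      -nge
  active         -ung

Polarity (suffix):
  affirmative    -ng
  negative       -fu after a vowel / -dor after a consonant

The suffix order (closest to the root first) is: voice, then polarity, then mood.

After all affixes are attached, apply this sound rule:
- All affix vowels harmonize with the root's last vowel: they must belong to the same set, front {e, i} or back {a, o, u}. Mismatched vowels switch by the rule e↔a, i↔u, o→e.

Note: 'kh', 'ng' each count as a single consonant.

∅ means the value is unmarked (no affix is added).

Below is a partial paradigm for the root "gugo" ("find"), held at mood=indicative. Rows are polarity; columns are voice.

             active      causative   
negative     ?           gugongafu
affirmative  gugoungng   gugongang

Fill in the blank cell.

gugoungdor

Attach voice active -ung → gugoung.
Attach polarity negative -dor (after consonant 'ng') → gugoungdor.
mood = indicative: zero marking, form stays gugoungdor.
Vowel harmony: no change.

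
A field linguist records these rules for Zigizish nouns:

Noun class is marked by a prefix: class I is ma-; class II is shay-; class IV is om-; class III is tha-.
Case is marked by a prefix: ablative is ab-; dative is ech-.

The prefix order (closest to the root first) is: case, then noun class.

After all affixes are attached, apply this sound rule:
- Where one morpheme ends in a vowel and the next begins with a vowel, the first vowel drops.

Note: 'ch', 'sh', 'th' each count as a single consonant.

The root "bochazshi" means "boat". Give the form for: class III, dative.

thechbochazshi

Attach case dative ech- → echbochazshi.
Attach noun class class III tha- → thaechbochazshi.
Apply vowel deletion: thaechbochazshi → thechbochazshi.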